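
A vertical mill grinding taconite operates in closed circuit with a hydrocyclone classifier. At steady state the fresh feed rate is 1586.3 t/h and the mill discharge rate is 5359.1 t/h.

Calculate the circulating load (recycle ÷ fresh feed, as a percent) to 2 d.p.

Mill node: discharge = fresh + recycle.
R = M − F = 5359.1 − 1586.3 = 3772.8 t/h
CL = 100·R/F = 100·3772.8/1586.3 = 237.84 %

CL = 237.84 %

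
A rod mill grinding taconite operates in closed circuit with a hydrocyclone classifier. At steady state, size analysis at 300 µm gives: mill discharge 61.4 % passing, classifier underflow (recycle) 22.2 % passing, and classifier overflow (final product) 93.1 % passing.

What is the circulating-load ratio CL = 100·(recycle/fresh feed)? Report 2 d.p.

CL = 80.87 %

Mass balance on the −300 µm fraction:
(1+r)·d = r·u + o ⇒ r = (o−d)/(d−u)
r = (93.1 − 61.4)/(61.4 − 22.2) = 31.7/39.2 = 0.8087
CL = 100·r = 80.87 %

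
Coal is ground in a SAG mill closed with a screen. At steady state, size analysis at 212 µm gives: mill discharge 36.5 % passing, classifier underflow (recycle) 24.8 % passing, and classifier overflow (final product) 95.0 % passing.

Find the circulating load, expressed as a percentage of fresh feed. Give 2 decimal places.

Balance %-passing 212 µm (r = R/F):
d + r·d = r·u + o → r(d−u) = o−d
r = (95.0 − 36.5)/(36.5 − 24.8) = 58.5/11.7 = 5.0000
CL = 100·r = 500.00 %

CL = 500.00 %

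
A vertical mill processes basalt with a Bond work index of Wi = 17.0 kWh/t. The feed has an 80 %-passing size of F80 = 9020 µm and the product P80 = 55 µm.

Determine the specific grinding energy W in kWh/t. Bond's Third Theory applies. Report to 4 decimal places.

W = 10·Wi·[P80^(−½) − F80^(−½)]
1/√55 = 0.134840;  1/√9020 = 0.010529
W = 10·17.0·(0.134840 − 0.010529) = 21.1328 kWh/t

W = 21.1328 kWh/t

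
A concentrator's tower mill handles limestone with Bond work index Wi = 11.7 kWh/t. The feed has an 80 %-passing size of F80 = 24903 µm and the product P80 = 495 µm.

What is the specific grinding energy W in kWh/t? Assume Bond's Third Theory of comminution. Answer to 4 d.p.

W = 4.5173 kWh/t

W = 10·Wi·(P80^(-½) − F80^(-½))
1/√495 = 0.044947;  1/√24903 = 0.006337
W = 10·11.7·(0.044947 − 0.006337) = 4.5173 kWh/t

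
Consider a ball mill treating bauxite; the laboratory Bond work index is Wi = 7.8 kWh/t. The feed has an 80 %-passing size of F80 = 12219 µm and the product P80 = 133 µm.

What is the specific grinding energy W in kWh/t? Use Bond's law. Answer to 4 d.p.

W = 10 Wi (P80^-0.5 − F80^-0.5)
1/√133 = 0.086711;  1/√12219 = 0.009047
W = 10·7.8·(0.086711 − 0.009047) = 6.0578 kWh/t

W = 6.0578 kWh/t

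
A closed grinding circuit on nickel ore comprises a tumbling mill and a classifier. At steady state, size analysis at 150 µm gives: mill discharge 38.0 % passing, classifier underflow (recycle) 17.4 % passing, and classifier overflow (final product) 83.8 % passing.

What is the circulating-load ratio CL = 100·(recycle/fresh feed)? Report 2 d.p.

CL = 222.33 %

Mass balance on the −150 µm fraction:
d + r·d = r·u + o → r(d−u) = o−d
r = (83.8 − 38.0)/(38.0 − 17.4) = 45.8/20.6 = 2.2233
CL = 100·r = 222.33 %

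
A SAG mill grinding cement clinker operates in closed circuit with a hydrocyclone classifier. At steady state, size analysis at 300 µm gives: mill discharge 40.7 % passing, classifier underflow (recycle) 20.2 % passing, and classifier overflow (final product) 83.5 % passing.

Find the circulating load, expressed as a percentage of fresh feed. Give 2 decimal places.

CL = 208.78 %

Balance %-passing 300 µm (r = R/F):
r = (o − d)/(d − u)
r = (83.5 − 40.7)/(40.7 − 20.2) = 42.8/20.5 = 2.0878
CL = 100·r = 208.78 %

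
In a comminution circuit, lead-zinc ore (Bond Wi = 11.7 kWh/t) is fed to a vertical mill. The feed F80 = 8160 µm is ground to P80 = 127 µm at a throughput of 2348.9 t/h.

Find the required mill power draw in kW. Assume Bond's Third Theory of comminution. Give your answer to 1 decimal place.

W = 10·Wi·[P80^(−½) − F80^(−½)]
W = 10·11.7·(1/√127 − 1/√8160) = 10·11.7·(0.077665) = 9.0869 kWh/t
Power = W × throughput = 9.0869 kWh/t × 2348.9 t/h = 21344.1 kW

P = 21344.1 kW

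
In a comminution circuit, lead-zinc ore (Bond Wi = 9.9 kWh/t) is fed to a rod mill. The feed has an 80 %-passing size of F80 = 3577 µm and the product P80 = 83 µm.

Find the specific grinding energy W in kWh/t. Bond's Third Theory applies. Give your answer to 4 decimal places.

W_Bond = 10·Wi·(1/√P₈₀ − 1/√F₈₀)
1/√83 = 0.109764;  1/√3577 = 0.016720
W = 10·9.9·(0.109764 − 0.016720) = 9.2114 kWh/t

W = 9.2114 kWh/t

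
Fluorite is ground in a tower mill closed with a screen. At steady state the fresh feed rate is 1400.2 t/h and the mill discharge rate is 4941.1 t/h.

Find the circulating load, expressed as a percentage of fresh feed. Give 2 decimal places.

CL = 252.89 %

Steady state: M = F + R.
R = M − F = 4941.1 − 1400.2 = 3540.9 t/h
CL = 100·R/F = 100·3540.9/1400.2 = 252.89 %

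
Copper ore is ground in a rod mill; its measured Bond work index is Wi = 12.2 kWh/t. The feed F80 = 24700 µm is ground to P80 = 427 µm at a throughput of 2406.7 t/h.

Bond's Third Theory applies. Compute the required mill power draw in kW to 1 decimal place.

P = 12340.9 kW

W_Bond = 10·Wi·(1/√P₈₀ − 1/√F₈₀)
W = 10·12.2·(1/√427 − 1/√24700) = 10·12.2·(0.042031) = 5.1277 kWh/t
P = W·T = 5.1277·2406.7 = 12340.9 kW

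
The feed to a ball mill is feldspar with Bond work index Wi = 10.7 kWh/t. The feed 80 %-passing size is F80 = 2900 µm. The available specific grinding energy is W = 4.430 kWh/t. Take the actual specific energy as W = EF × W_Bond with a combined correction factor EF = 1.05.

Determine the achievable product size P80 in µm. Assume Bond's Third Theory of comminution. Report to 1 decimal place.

P80 = 297.3 µm

W = 10 Wi (P80^-0.5 − F80^-0.5)
W_Bond = W / EF = 4.430 / 1.05 = 4.2190 kWh/t
P80^-0.5 = F80^-0.5 + W_Bond/(10 Wi)
  = 4.2190/(10·10.7) + 1/√2900 = 0.039430 + 0.018570 = 0.058000
P80 = (1/0.058000)² = 17.2414² = 297.27 µm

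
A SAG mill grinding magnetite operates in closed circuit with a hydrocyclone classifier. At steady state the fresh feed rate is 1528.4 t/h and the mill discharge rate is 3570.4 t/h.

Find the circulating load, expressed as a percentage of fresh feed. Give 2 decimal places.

CL = 133.60 %

Steady state: M = F + R.
R = M − F = 3570.4 − 1528.4 = 2042.0 t/h
CL = 100·R/F = 100·2042.0/1528.4 = 133.60 %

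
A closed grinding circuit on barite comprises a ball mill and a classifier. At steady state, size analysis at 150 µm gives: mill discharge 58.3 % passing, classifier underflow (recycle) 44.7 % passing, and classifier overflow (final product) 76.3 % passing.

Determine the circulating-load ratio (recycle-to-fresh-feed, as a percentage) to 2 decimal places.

Balance %-passing 150 µm (r = R/F):
r = (o − d)/(d − u)
r = (76.3 − 58.3)/(58.3 − 44.7) = 18.0/13.6 = 1.3235
CL = 100·r = 132.35 %

CL = 132.35 %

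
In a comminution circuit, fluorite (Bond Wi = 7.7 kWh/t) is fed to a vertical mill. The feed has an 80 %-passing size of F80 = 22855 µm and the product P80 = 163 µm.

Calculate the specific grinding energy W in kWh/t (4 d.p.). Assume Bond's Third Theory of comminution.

W = 5.5218 kWh/t

W_Bond = 10·Wi·(1/√P₈₀ − 1/√F₈₀)
1/√163 = 0.078326;  1/√22855 = 0.006615
W = 10·7.7·(0.078326 − 0.006615) = 5.5218 kWh/t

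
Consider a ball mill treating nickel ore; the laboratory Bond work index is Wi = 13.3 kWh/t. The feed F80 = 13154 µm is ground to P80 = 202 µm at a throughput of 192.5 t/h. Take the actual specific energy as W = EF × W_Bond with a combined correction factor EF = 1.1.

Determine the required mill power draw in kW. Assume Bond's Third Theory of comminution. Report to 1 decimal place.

W = 10 Wi (1/√P80 − 1/√F80)  [Bond]
W = 10·13.3·(1/√202 − 1/√13154) = 10·13.3·(0.061641) = 8.1982 kWh/t
W_actual = 1.1 × 8.1982 = 9.0180 kWh/t
Power = W × throughput = 9.0180 kWh/t × 192.5 t/h = 1736.0 kW

P = 1736.0 kW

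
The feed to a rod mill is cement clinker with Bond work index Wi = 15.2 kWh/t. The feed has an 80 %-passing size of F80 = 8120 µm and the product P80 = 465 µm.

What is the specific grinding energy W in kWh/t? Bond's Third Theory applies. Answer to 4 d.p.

Bond:  W = 10 Wi (1/√P − 1/√F)
1/√465 = 0.046374;  1/√8120 = 0.011097
W = 10·15.2·(0.046374 − 0.011097) = 5.3620 kWh/t

W = 5.3620 kWh/t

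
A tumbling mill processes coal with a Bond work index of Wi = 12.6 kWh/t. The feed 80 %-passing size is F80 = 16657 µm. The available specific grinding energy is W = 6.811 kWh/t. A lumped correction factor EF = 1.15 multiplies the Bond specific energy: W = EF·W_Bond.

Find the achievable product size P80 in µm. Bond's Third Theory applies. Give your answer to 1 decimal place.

W = 10 Wi (1/√P80 − 1/√F80)  [Bond]
W_Bond = W / EF = 6.811 / 1.15 = 5.9226 kWh/t
P80^-0.5 = F80^-0.5 + W_Bond/(10 Wi)
  = 5.9226/(10·12.6) + 1/√16657 = 0.047005 + 0.007748 = 0.054753
P80 = (1/0.054753)² = 18.2638² = 333.57 µm

P80 = 333.6 µm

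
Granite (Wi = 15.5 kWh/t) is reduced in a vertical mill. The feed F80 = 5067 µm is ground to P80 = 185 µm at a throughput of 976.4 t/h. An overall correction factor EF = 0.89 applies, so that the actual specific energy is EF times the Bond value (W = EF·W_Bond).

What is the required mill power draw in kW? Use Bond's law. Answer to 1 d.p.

P = 8010.7 kW

W = 10·Wi·[P80^(−½) − F80^(−½)]
W = 10·15.5·(1/√185 − 1/√5067) = 10·15.5·(0.059473) = 9.2183 kWh/t
W_actual = 0.89 × 9.2183 = 8.2043 kWh/t
P = W·T = 8.2043·976.4 = 8010.7 kW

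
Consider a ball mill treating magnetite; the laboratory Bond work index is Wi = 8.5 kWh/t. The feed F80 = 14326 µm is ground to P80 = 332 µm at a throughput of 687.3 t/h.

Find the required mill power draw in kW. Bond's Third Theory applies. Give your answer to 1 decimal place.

W_Bond = 10·Wi·(1/√P₈₀ − 1/√F₈₀)
W = 10·8.5·(1/√332 − 1/√14326) = 10·8.5·(0.046527) = 3.9548 kWh/t
Power = W × throughput = 3.9548 kWh/t × 687.3 t/h = 2718.1 kW

P = 2718.1 kW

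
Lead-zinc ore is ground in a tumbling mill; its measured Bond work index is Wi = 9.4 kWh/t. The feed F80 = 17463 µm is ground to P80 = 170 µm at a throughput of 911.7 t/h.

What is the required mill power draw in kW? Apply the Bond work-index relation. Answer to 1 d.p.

W = 10 Wi (1/√P80 − 1/√F80)  [Bond]
W = 10·9.4·(1/√170 − 1/√17463) = 10·9.4·(0.069129) = 6.4981 kWh/t
P_mill = W·ṁ = 6.4981·911.7 = 5924.4 kW

P = 5924.4 kW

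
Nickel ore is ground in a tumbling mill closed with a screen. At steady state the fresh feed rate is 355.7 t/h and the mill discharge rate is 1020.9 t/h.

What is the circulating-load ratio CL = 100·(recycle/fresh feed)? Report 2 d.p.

CL = 187.01 %

Discharge = new feed + return, hence
R = M − F = 1020.9 − 355.7 = 665.2 t/h
CL = 100·R/F = 100·665.2/355.7 = 187.01 %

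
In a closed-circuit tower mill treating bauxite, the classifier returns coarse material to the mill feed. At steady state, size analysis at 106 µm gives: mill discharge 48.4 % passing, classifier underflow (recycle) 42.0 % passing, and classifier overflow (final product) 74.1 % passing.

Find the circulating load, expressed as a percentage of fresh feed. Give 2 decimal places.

Classifier node, passing 106 µm:
(1+r)·d = r·u + o ⇒ r = (o−d)/(d−u)
r = (74.1 − 48.4)/(48.4 − 42.0) = 25.7/6.4 = 4.0156
CL = 100·r = 401.56 %

CL = 401.56 %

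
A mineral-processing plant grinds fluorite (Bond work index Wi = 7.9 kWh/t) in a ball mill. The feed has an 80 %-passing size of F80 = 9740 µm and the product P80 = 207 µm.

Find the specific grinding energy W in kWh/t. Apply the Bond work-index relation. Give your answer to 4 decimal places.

W = 4.6904 kWh/t

W_Bond = 10·Wi·(1/√P₈₀ − 1/√F₈₀)
1/√207 = 0.069505;  1/√9740 = 0.010133
W = 10·7.9·(0.069505 − 0.010133) = 4.6904 kWh/t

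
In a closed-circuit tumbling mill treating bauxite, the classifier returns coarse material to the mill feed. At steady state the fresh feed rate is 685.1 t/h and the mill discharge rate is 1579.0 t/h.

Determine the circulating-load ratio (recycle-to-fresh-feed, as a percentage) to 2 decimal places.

CL = 130.48 %

Discharge = new feed + return, hence
R = M − F = 1579.0 − 685.1 = 893.9 t/h
CL = 100·R/F = 100·893.9/685.1 = 130.48 %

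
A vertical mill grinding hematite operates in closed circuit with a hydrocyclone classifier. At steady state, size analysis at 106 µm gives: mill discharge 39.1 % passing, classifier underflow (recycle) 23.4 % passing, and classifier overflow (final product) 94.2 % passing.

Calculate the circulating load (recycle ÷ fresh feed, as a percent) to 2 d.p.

CL = 350.96 %

Classifier node, passing 106 µm:
Fd + Rd = Ru + Fo ⇒ R/F = (o−d)/(d−u)
r = (94.2 − 39.1)/(39.1 − 23.4) = 55.1/15.7 = 3.5096
CL = 100·r = 350.96 %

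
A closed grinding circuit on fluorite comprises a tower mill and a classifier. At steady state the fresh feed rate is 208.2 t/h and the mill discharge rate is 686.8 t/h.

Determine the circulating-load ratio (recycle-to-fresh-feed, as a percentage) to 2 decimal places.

Steady state: M = F + R.
R = M − F = 686.8 − 208.2 = 478.6 t/h
CL = 100·R/F = 100·478.6/208.2 = 229.88 %

CL = 229.88 %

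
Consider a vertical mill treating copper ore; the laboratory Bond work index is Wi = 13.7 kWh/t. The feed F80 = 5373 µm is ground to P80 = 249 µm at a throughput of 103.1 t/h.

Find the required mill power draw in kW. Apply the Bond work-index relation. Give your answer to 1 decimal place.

W_Bond = 10·Wi·(1/√P₈₀ − 1/√F₈₀)
W = 10·13.7·(1/√249 − 1/√5373) = 10·13.7·(0.049730) = 6.8130 kWh/t
Mill draw = 6.8130 × 103.1 = 702.4 kW

P = 702.4 kW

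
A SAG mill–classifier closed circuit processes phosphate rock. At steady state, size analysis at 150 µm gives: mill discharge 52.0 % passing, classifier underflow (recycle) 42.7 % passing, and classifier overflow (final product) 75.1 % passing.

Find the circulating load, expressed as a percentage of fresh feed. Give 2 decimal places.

Balance %-passing 150 µm (r = R/F):
r = (o − d)/(d − u)
r = (75.1 − 52.0)/(52.0 − 42.7) = 23.1/9.3 = 2.4839
CL = 100·r = 248.39 %

CL = 248.39 %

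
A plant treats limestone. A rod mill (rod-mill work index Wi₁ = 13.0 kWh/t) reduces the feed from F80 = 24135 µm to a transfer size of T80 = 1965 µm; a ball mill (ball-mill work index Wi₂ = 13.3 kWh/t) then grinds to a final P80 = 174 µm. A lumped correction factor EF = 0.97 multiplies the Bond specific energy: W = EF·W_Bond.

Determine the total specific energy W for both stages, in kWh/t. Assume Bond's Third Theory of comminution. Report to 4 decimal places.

W = 8.9029 kWh/t

Bond:  W = 10 Wi (1/√P − 1/√F)
Stage 1 (24135→1965 µm, Wi₁=13.0): W₁ = 10·13.0·(0.022559 − 0.006437) = 2.0959 kWh/t
Stage 2 (1965→174 µm, Wi₂=13.3): W₂ = 10·13.3·(0.075810 − 0.022559) = 7.0824 kWh/t
W = W₁ + W₂ = 2.0959 + 7.0824 = 9.1782 kWh/t
W_actual = 0.97 × 9.1782 = 8.9029 kWh/t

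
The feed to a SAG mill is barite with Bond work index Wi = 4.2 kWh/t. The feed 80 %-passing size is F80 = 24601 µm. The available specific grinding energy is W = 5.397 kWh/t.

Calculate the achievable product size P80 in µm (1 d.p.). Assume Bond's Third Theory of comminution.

W = 10 Wi (P80^-0.5 − F80^-0.5)
⇒ 1/√P80 = W/(10·Wi) + 1/√F80
  = 5.3970/(10·4.2) + 1/√24601 = 0.128500 + 0.006376 = 0.134876
P80 = (1/0.134876)² = 7.4142² = 54.97 µm

P80 = 55.0 µm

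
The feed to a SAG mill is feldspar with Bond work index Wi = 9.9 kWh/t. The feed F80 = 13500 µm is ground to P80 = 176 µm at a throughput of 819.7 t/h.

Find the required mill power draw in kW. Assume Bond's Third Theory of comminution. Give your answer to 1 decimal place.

W = 10·Wi·[P80^(−½) − F80^(−½)]
W = 10·9.9·(1/√176 − 1/√13500) = 10·9.9·(0.066771) = 6.6103 kWh/t
Power = W × throughput = 6.6103 kWh/t × 819.7 t/h = 5418.5 kW

P = 5418.5 kW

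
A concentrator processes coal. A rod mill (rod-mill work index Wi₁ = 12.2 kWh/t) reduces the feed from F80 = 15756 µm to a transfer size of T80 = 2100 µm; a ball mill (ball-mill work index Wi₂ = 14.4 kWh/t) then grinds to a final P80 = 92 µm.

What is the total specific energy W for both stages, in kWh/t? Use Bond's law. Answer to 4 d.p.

W_Bond = 10·Wi·(1/√P₈₀ − 1/√F₈₀)
Stage 1 (15756→2100 µm, Wi₁=12.2): W₁ = 10·12.2·(0.021822 − 0.007967) = 1.6903 kWh/t
Stage 2 (2100→92 µm, Wi₂=14.4): W₂ = 10·14.4·(0.104257 − 0.021822) = 11.8707 kWh/t
W = W₁ + W₂ = 1.6903 + 11.8707 = 13.5610 kWh/t

W = 13.5610 kWh/t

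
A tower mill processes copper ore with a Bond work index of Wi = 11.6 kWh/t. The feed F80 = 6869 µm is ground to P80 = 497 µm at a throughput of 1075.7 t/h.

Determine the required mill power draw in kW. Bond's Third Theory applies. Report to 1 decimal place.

P = 4091.6 kW

W_Bond = 10·Wi·(1/√P₈₀ − 1/√F₈₀)
W = 10·11.6·(1/√497 − 1/√6869) = 10·11.6·(0.032790) = 3.8037 kWh/t
Power = W × throughput = 3.8037 kWh/t × 1075.7 t/h = 4091.6 kW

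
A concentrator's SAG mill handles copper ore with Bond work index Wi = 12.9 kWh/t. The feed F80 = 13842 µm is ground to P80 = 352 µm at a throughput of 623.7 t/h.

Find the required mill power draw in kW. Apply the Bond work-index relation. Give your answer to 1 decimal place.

P = 3604.5 kW

W = 10·Wi·[P80^(−½) − F80^(−½)]
W = 10·12.9·(1/√352 − 1/√13842) = 10·12.9·(0.044801) = 5.7793 kWh/t
P = W·T = 5.7793·623.7 = 3604.5 kW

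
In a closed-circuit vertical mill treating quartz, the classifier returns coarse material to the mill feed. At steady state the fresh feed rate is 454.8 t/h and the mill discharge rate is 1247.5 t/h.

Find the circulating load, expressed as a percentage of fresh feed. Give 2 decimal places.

CL = 174.30 %

Discharge = new feed + return, hence
R = M − F = 1247.5 − 454.8 = 792.7 t/h
CL = 100·R/F = 100·792.7/454.8 = 174.30 %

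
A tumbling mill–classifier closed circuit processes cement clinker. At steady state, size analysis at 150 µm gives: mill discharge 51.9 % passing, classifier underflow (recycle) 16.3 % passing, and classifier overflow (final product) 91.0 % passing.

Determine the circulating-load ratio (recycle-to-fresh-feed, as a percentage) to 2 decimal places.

Two-product formula at 150 µm:
Fd + Rd = Ru + Fo ⇒ R/F = (o−d)/(d−u)
r = (91.0 − 51.9)/(51.9 − 16.3) = 39.1/35.6 = 1.0983
CL = 100·r = 109.83 %

CL = 109.83 %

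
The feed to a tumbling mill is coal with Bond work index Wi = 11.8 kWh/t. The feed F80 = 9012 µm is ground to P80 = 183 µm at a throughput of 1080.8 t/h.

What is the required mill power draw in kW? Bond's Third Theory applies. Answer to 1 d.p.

P = 8084.2 kW

W_Bond = 10·Wi·(1/√P₈₀ − 1/√F₈₀)
W = 10·11.8·(1/√183 − 1/√9012) = 10·11.8·(0.063388) = 7.4798 kWh/t
Power = W × throughput = 7.4798 kWh/t × 1080.8 t/h = 8084.2 kW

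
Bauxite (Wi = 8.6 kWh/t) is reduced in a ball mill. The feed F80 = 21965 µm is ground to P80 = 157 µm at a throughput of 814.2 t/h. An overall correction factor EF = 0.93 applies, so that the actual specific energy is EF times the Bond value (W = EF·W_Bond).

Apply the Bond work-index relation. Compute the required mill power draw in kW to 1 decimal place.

P = 4757.7 kW

Bond:  W = 10 Wi (1/√P − 1/√F)
W = 10·8.6·(1/√157 − 1/√21965) = 10·8.6·(0.073061) = 6.2833 kWh/t
Corrected W = EF·W_Bond = 0.93·6.2833 = 5.8434 kWh/t
P_mill = W·ṁ = 5.8434·814.2 = 4757.7 kW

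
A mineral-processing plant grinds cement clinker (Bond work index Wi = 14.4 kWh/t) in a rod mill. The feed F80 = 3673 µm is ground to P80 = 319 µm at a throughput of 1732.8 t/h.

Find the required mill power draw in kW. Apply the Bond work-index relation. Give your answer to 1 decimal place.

P = 9853.4 kW

W = 10·Wi·[P80^(−½) − F80^(−½)]
W = 10·14.4·(1/√319 − 1/√3673) = 10·14.4·(0.039489) = 5.6864 kWh/t
P = W·T = 5.6864·1732.8 = 9853.4 kW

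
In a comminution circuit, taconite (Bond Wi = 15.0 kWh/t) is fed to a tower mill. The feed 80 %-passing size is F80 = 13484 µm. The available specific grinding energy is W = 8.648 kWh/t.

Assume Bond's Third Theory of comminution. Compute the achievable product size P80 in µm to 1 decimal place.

Bond: W = 10·Wi·(1/√P80 − 1/√F80)
P80^-0.5 = F80^-0.5 + W/(10 Wi)
  = 8.6480/(10·15.0) + 1/√13484 = 0.057653 + 0.008612 = 0.066265
P80 = (1/0.066265)² = 15.0909² = 227.74 µm

P80 = 227.7 µm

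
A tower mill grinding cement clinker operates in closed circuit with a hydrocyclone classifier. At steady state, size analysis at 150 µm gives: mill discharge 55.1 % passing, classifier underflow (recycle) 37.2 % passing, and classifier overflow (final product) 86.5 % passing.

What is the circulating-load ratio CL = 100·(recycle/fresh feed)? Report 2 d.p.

CL = 175.42 %

Let r = R/F. Size balance at 150 µm:
Fd + Rd = Ru + Fo ⇒ R/F = (o−d)/(d−u)
r = (86.5 − 55.1)/(55.1 − 37.2) = 31.4/17.9 = 1.7542
CL = 100·r = 175.42 %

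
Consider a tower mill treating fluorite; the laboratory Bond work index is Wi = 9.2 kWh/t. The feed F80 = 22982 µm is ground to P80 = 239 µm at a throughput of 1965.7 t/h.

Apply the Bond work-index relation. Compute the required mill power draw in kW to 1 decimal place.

P = 10504.9 kW

W = 10 Wi (1/√P80 − 1/√F80)  [Bond]
W = 10·9.2·(1/√239 − 1/√22982) = 10·9.2·(0.058088) = 5.3441 kWh/t
Mill draw = 5.3441 × 1965.7 = 10504.9 kW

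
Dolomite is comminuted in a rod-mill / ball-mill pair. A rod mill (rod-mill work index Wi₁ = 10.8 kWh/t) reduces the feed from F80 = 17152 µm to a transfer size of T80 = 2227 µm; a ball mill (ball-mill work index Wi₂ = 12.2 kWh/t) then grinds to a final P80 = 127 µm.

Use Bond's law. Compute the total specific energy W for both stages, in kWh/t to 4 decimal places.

W = 10 Wi (1/√P80 − 1/√F80)  [Bond]
Stage 1 (17152→2227 µm, Wi₁=10.8): W₁ = 10·10.8·(0.021190 − 0.007636) = 1.4639 kWh/t
Stage 2 (2227→127 µm, Wi₂=12.2): W₂ = 10·12.2·(0.088736 − 0.021190) = 8.2405 kWh/t
W = W₁ + W₂ = 1.4639 + 8.2405 = 9.7044 kWh/t

W = 9.7044 kWh/t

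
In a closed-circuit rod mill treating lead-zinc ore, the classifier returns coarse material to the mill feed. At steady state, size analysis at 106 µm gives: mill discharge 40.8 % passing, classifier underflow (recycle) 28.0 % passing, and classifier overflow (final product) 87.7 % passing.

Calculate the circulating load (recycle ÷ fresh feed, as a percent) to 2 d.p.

Balance %-passing 106 µm (r = R/F):
Fd + Rd = Ru + Fo ⇒ R/F = (o−d)/(d−u)
r = (87.7 − 40.8)/(40.8 − 28.0) = 46.9/12.8 = 3.6641
CL = 100·r = 366.41 %

CL = 366.41 %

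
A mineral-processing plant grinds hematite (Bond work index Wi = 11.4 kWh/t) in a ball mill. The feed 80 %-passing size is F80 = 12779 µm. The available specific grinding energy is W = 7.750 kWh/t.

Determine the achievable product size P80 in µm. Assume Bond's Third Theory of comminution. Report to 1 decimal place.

P80 = 169.4 µm

W = 10·Wi·(P80^(-½) − F80^(-½))
⇒ 1/√P80 = W/(10 Wi) + 1/√F80
  = 7.7500/(10·11.4) + 1/√12779 = 0.067982 + 0.008846 = 0.076829
P80 = (1/0.076829)² = 13.0160² = 169.42 µm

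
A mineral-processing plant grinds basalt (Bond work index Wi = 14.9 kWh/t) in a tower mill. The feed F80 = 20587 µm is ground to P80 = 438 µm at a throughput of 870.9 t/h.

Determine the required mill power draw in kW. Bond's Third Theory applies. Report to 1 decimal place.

W = 10·Wi·[P80^(−½) − F80^(−½)]
W = 10·14.9·(1/√438 − 1/√20587) = 10·14.9·(0.040812) = 6.0810 kWh/t
Mill draw = 6.0810 × 870.9 = 5296.0 kW

P = 5296.0 kW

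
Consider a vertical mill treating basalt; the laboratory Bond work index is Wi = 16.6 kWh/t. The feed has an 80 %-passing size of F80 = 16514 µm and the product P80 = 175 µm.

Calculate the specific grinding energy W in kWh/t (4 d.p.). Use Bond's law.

W = 11.2567 kWh/t

Bond:  W = 10 Wi (1/√P − 1/√F)
1/√175 = 0.075593;  1/√16514 = 0.007782
W = 10·16.6·(0.075593 − 0.007782) = 11.2567 kWh/t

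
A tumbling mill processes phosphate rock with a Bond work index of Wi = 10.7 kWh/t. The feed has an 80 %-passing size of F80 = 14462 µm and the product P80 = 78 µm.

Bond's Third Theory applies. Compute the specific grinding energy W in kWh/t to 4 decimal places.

W = 11.2256 kWh/t

W = 10 Wi (1/√P80 − 1/√F80)  [Bond]
1/√78 = 0.113228;  1/√14462 = 0.008315
W = 10·10.7·(0.113228 − 0.008315) = 11.2256 kWh/t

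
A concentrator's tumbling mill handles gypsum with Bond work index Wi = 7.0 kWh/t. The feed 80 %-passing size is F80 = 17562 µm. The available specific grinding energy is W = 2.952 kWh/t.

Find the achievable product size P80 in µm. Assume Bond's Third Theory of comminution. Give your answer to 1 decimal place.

P80 = 404.6 µm

W = 10 Wi / √P80 − 10 Wi / √F80
⇒ 1/√P80 = W/(10 Wi) + 1/√F80
  = 2.9520/(10·7.0) + 1/√17562 = 0.042171 + 0.007546 = 0.049717
P80 = (1/0.049717)² = 20.1137² = 404.56 µm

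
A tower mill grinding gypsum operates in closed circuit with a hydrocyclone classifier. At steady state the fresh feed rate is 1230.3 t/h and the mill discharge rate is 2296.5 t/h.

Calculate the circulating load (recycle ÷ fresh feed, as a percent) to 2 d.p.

CL = 86.66 %

Steady state: M = F + R.
R = M − F = 2296.5 − 1230.3 = 1066.2 t/h
CL = 100·R/F = 100·1066.2/1230.3 = 86.66 %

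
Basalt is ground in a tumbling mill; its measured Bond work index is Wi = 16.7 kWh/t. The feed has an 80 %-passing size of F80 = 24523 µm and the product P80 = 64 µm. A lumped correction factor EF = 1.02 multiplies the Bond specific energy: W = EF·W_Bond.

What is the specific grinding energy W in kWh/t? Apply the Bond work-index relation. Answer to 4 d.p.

Bond: W = 10·Wi·(1/√P80 − 1/√F80)
1/√64 = 0.125000;  1/√24523 = 0.006386
W = 10·16.7·(0.125000 − 0.006386) = 19.8086 kWh/t
W_actual = 1.02 × 19.8086 = 20.2047 kWh/t

W = 20.2047 kWh/t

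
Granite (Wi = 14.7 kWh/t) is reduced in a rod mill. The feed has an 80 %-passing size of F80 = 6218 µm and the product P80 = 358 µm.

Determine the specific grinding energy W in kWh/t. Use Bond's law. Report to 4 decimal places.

W = 5.9050 kWh/t

Bond: W = 10·Wi·(1/√P80 − 1/√F80)
1/√358 = 0.052852;  1/√6218 = 0.012682
W = 10·14.7·(0.052852 − 0.012682) = 5.9050 kWh/t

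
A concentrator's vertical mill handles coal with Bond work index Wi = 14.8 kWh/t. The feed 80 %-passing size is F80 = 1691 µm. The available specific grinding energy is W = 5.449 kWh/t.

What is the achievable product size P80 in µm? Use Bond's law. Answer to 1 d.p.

W = 10 Wi (1/√P80 − 1/√F80)  [Bond]
1/√P80 = 1/√F80 + W/(10·Wi)
  = 5.4490/(10·14.8) + 1/√1691 = 0.036818 + 0.024318 = 0.061136
P80 = (1/0.061136)² = 16.3571² = 267.55 µm

P80 = 267.6 µm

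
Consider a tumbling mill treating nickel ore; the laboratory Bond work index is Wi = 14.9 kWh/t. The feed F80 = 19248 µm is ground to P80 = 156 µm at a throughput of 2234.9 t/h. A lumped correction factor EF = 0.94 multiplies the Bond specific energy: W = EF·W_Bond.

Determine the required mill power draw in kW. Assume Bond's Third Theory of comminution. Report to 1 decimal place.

W_Bond = 10·Wi·(1/√P₈₀ − 1/√F₈₀)
W = 10·14.9·(1/√156 − 1/√19248) = 10·14.9·(0.072856) = 10.8556 kWh/t
Corrected W = EF·W_Bond = 0.94·10.8556 = 10.2042 kWh/t
P_mill = W·ṁ = 10.2042·2234.9 = 22805.5 kW

P = 22805.5 kW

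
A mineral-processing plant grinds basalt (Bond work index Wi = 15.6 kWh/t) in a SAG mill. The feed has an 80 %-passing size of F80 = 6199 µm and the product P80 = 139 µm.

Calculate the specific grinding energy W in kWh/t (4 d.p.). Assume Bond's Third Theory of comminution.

W = 11.2504 kWh/t

W = 10 Wi (1/√P80 − 1/√F80)  [Bond]
1/√139 = 0.084819;  1/√6199 = 0.012701
W = 10·15.6·(0.084819 − 0.012701) = 11.2504 kWh/t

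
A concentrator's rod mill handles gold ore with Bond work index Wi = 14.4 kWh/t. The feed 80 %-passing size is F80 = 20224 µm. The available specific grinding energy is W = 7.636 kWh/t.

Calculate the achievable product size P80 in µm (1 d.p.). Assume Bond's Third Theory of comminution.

W = 10 Wi (1/√P80 − 1/√F80)  [Bond]
1/√P80 = 1/√F80 + W/(10·Wi)
  = 7.6360/(10·14.4) + 1/√20224 = 0.053028 + 0.007032 = 0.060060
P80 = (1/0.060060)² = 16.6501² = 277.23 µm

P80 = 277.2 µm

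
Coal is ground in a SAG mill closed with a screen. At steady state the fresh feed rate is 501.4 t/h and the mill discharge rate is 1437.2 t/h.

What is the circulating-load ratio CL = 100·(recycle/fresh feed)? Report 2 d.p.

CL = 186.64 %

Mill node: discharge = fresh + recycle.
R = M − F = 1437.2 − 501.4 = 935.8 t/h
CL = 100·R/F = 100·935.8/501.4 = 186.64 %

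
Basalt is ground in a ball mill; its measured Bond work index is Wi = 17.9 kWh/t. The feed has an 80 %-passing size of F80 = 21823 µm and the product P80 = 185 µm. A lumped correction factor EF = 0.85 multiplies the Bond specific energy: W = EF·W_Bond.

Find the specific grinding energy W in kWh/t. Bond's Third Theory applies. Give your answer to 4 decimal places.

W = 10 Wi / √P80 − 10 Wi / √F80
1/√185 = 0.073521;  1/√21823 = 0.006769
W = 10·17.9·(0.073521 − 0.006769) = 11.9486 kWh/t
W_actual = 0.85 × 11.9486 = 10.1563 kWh/t

W = 10.1563 kWh/t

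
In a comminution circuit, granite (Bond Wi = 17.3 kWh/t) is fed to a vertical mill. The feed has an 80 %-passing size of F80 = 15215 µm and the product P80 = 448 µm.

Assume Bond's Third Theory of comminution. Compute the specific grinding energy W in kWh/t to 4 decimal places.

W = 6.7710 kWh/t

W = 10 Wi (P80^-0.5 − F80^-0.5)
1/√448 = 0.047246;  1/√15215 = 0.008107
W = 10·17.3·(0.047246 − 0.008107) = 6.7710 kWh/t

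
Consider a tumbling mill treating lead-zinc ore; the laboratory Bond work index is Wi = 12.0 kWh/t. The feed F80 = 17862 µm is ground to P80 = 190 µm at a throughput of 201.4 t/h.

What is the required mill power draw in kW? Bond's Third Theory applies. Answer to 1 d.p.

W = 10 Wi (1/√P80 − 1/√F80)  [Bond]
W = 10·12.0·(1/√190 − 1/√17862) = 10·12.0·(0.065065) = 7.8078 kWh/t
Power = W × throughput = 7.8078 kWh/t × 201.4 t/h = 1572.5 kW

P = 1572.5 kW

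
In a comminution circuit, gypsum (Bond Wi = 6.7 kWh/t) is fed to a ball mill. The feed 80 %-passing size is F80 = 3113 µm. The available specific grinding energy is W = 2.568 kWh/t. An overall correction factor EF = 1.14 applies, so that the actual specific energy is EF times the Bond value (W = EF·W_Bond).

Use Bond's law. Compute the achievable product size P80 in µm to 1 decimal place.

P80 = 376.4 µm

Bond: W = 10·Wi·(1/√P80 − 1/√F80)
W_Bond = W / EF = 2.568 / 1.14 = 2.2526 kWh/t
⇒ 1/√P80 = W_Bond/(10·Wi) + 1/√F80
  = 2.2526/(10·6.7) + 1/√3113 = 0.033621 + 0.017923 = 0.051544
P80 = (1/0.051544)² = 19.4008² = 376.39 µm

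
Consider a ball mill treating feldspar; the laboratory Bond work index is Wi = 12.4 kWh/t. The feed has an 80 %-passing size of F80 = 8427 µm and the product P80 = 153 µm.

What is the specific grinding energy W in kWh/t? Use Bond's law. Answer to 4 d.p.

W = 10·Wi·(P80^(-½) − F80^(-½))
1/√153 = 0.080845;  1/√8427 = 0.010893
W = 10·12.4·(0.080845 − 0.010893) = 8.6740 kWh/t

W = 8.6740 kWh/t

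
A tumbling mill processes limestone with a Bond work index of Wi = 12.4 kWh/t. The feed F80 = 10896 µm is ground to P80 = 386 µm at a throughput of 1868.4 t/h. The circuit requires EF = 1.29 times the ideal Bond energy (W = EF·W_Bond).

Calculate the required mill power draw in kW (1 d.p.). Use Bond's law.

P = 12348.9 kW

W_Bond = 10·Wi·(1/√P₈₀ − 1/√F₈₀)
W = 10·12.4·(1/√386 − 1/√10896) = 10·12.4·(0.041319) = 5.1235 kWh/t
W_actual = 1.29 × 5.1235 = 6.6093 kWh/t
Mill draw = 6.6093 × 1868.4 = 12348.9 kW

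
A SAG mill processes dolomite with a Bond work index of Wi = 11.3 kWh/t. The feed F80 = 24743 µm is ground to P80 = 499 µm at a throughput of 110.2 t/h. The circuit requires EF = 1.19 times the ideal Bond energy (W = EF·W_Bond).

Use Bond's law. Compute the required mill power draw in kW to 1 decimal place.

P = 569.2 kW

W_Bond = 10·Wi·(1/√P₈₀ − 1/√F₈₀)
W = 10·11.3·(1/√499 − 1/√24743) = 10·11.3·(0.038409) = 4.3402 kWh/t
With EF = 1.19: W = 4.3402·1.19 = 5.1648 kWh/t
P_mill = W·ṁ = 5.1648·110.2 = 569.2 kW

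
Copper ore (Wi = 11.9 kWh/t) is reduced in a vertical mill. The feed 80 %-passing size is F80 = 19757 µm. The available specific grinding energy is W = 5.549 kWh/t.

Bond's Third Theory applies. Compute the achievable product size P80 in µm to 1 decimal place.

P80 = 346.2 µm

W = 10·Wi·(P80^(-½) − F80^(-½))
1/√P80 = 1/√F80 + W/(10·Wi)
  = 5.5490/(10·11.9) + 1/√19757 = 0.046630 + 0.007114 = 0.053745
P80 = (1/0.053745)² = 18.6065² = 346.20 µm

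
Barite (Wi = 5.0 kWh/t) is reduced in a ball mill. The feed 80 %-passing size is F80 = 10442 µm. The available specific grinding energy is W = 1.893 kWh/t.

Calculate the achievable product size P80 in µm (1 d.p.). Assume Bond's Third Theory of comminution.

P80 = 440.5 µm

W = 10·Wi·(P80^(-½) − F80^(-½))
⇒ 1/√P80 = W/(10·Wi) + 1/√F80
  = 1.8930/(10·5.0) + 1/√10442 = 0.037860 + 0.009786 = 0.047646
P80 = (1/0.047646)² = 20.9881² = 440.50 µm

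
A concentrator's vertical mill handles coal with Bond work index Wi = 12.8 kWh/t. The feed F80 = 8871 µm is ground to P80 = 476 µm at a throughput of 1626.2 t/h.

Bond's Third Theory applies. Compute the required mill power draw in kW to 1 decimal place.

Bond:  W = 10 Wi (1/√P − 1/√F)
W = 10·12.8·(1/√476 − 1/√8871) = 10·12.8·(0.035218) = 4.5079 kWh/t
P = W·T = 4.5079·1626.2 = 7330.7 kW

P = 7330.7 kW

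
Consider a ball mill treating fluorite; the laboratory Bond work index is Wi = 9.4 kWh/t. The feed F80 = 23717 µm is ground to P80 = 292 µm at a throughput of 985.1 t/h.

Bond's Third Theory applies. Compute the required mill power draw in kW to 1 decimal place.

W_Bond = 10·Wi·(1/√P₈₀ − 1/√F₈₀)
W = 10·9.4·(1/√292 − 1/√23717) = 10·9.4·(0.052027) = 4.8906 kWh/t
P = W·T = 4.8906·985.1 = 4817.7 kW

P = 4817.7 kW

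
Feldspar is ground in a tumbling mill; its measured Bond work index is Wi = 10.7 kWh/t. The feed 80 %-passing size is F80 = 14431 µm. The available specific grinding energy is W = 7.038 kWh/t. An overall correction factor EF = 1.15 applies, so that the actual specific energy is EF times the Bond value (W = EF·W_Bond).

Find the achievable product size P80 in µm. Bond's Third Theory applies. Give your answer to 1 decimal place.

W = 10·Wi·(P80^(-½) − F80^(-½))
W_Bond = W / EF = 7.038 / 1.15 = 6.1200 kWh/t
P80^(−½) = W_Bond/(10 Wi) + F80^(−½)
  = 6.1200/(10·10.7) + 1/√14431 = 0.057196 + 0.008324 = 0.065521
P80 = (1/0.065521)² = 15.2624² = 232.94 µm

P80 = 232.9 µm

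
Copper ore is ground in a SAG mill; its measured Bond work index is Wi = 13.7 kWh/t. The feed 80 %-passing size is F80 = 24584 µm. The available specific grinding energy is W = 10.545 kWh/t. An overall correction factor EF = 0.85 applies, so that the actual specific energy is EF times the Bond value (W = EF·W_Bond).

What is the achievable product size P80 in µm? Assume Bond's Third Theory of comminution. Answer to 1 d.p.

W_Bond = 10·Wi·(1/√P₈₀ − 1/√F₈₀)
W_Bond = W / EF = 10.545 / 0.85 = 12.4059 kWh/t
⇒ 1/√P80 = W_Bond/(10·Wi) + 1/√F80
  = 12.4059/(10·13.7) + 1/√24584 = 0.090554 + 0.006378 = 0.096932
P80 = (1/0.096932)² = 10.3165² = 106.43 µm

P80 = 106.4 µm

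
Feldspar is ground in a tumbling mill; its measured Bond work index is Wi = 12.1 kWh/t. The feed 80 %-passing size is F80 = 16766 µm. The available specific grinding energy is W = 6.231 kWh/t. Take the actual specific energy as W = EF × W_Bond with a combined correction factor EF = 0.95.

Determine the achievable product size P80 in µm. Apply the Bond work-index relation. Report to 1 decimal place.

W_Bond = 10·Wi·(1/√P₈₀ − 1/√F₈₀)
W_Bond = W / EF = 6.231 / 0.95 = 6.5589 kWh/t
⇒ 1/√P80 = W_Bond/(10·Wi) + 1/√F80
  = 6.5589/(10·12.1) + 1/√16766 = 0.054206 + 0.007723 = 0.061929
P80 = (1/0.061929)² = 16.1475² = 260.74 µm

P80 = 260.7 µm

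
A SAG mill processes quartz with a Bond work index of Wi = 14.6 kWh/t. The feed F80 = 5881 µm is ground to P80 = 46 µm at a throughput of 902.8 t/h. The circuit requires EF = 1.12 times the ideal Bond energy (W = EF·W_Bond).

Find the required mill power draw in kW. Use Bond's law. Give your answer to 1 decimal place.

P = 19841.2 kW

W = 10 Wi (P80^-0.5 − F80^-0.5)
W = 10·14.6·(1/√46 − 1/√5881) = 10·14.6·(0.134402) = 19.6227 kWh/t
Corrected W = EF·W_Bond = 1.12·19.6227 = 21.9774 kWh/t
P_mill = W·ṁ = 21.9774·902.8 = 19841.2 kW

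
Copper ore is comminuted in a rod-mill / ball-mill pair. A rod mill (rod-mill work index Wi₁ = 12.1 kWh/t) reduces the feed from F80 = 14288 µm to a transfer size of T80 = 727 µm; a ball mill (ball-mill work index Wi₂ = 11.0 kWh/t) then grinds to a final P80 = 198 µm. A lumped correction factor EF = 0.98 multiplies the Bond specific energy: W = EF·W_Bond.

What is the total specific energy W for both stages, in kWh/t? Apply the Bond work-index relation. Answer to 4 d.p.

W = 7.0688 kWh/t

W = 10·Wi·(P80^(-½) − F80^(-½))
Stage 1 (14288→727 µm, Wi₁=12.1): W₁ = 10·12.1·(0.037088 − 0.008366) = 3.4754 kWh/t
Stage 2 (727→198 µm, Wi₂=11.0): W₂ = 10·11.0·(0.071067 − 0.037088) = 3.7377 kWh/t
W = W₁ + W₂ = 3.4754 + 3.7377 = 7.2130 kWh/t
Corrected W = EF·W_Bond = 0.98·7.2130 = 7.0688 kWh/t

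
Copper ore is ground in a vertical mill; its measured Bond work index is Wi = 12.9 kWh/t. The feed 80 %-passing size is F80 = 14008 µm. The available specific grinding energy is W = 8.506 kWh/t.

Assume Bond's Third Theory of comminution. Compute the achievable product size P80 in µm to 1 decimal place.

W = 10 Wi / √P80 − 10 Wi / √F80
⇒ 1/√P80 = W/(10·Wi) + 1/√F80
  = 8.5060/(10·12.9) + 1/√14008 = 0.065938 + 0.008449 = 0.074387
P80 = (1/0.074387)² = 13.4432² = 180.72 µm

P80 = 180.7 µm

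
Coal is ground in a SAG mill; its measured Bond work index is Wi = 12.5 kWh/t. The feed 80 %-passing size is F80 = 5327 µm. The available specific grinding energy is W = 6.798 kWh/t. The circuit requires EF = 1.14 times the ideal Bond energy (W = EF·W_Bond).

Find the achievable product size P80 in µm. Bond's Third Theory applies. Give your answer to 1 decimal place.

P80 = 265.2 µm

W = 10·Wi·(P80^(-½) − F80^(-½))
W_Bond = W / EF = 6.798 / 1.14 = 5.9632 kWh/t
⇒ 1/√P80 = W_Bond/(10·Wi) + 1/√F80
  = 5.9632/(10·12.5) + 1/√5327 = 0.047705 + 0.013701 = 0.061406
P80 = (1/0.061406)² = 16.2849² = 265.20 µm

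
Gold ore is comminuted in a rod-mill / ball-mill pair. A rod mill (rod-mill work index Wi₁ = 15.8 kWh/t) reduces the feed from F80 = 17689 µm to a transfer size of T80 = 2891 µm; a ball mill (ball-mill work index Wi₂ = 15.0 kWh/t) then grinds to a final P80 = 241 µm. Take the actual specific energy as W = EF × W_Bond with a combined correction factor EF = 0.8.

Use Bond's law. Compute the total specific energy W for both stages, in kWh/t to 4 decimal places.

W = 6.8985 kWh/t

W = 10·Wi·[P80^(−½) − F80^(−½)]
Stage 1 (17689→2891 µm, Wi₁=15.8): W₁ = 10·15.8·(0.018598 − 0.007519) = 1.7506 kWh/t
Stage 2 (2891→241 µm, Wi₂=15.0): W₂ = 10·15.0·(0.064416 − 0.018598) = 6.8726 kWh/t
W = W₁ + W₂ = 1.7506 + 6.8726 = 8.6232 kWh/t
Apply correction: 8.6232 × 0.8 = 6.8985 kWh/t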